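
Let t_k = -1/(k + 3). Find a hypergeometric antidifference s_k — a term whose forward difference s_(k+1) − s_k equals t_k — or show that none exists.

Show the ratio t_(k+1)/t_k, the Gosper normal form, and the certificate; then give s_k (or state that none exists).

Compute t_(k+1)/t_k: get (k + 3)/(k + 4).
Gosper form: A/B · C(k+1)/C(k) with A=k + 3, B=k + 4, C=1.
Set up (k + 3)·f(k+1) − (k + 3)·f(k) − (1) = 0.
Bound: deg f ≤ 0.
Generic f = c0 gives residual -1; -1 = 0 cannot hold, so t_k is not Gosper-summable.

none — t_k is not Gosper-summable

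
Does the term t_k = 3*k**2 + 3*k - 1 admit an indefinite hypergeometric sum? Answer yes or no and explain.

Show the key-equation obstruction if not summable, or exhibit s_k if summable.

Yes. s_k = k*(k**2 - 2).

t_(k+1)/t_k = (3*k**2 + 9*k + 5)/(3*k**2 + 3*k - 1).
A = 1, B = 1, C = k**2 + k - 1/3.
f must satisfy (1)·f(k+1) − (1)·f(k) = k**2 + k - 1/3.
d = 3 from the (0,0,2) case.
Solving with deg f ≤ 3: f(k) = k*(k**2 - 2)/3.
Certificate R = B(k−1)f/C = k*(k**2 - 2)/(3*k**2 + 3*k - 1) gives s_k = k*(k**2 - 2).
Verify: 3*k**2 + 3*k - 1 matches t_k.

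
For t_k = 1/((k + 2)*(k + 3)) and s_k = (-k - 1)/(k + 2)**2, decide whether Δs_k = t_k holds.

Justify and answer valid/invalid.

s_(k+1) = (-k - 2)/(k + 3)**2
s_(k+1) − s_k = ((k + 1)*(k + 3)**2 - (k + 2)**3)/((k + 2)**2*(k + 3)**2)
(s_(k+1) − s_k) − t_k = (-2*k - 5)/(k**4 + 10*k**3 + 37*k**2 + 60*k + 36)

Invalid: residual (-2*k - 5)/(k**4 + 10*k**3 + 37*k**2 + 60*k + 36) ≠ 0.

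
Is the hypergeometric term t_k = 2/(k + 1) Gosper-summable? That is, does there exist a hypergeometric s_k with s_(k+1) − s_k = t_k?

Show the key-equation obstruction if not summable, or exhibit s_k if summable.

No — key equation has no polynomial f.

Ratio r(k) = (k + 1)/(k + 2).
Take A(k)=k + 1, B(k)=k + 2, C(k)=1.
Need (k + 1)·f(k+1) − (k + 1)·f(k) = 1.
d = 0 from the (1,1,0) case.
Put f(k) = c0: A·f(k+1) − B(k−1)·f(k) − C = -1; need -1 = 0 — inconsistent ⇒ no f, not summable.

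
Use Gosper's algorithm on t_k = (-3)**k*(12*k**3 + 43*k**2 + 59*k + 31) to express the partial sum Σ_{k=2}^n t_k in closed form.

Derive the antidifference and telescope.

S(n) = 9*(-3)**n*n**3 + 39*(-3)**n*n**2 + 57*(-3)**n*n + 30*(-3)**n + 405

t_(k+1)/t_k = 3*(-12*k**3 - 79*k**2 - 181*k - 145)/(12*k**3 + 43*k**2 + 59*k + 31).
Factor: A=-3; B=1; C=k**3 + 43*k**2/12 + 59*k/12 + 31/12.
f must satisfy (-3)·f(k+1) − (1)·f(k) = k**3 + 43*k**2/12 + 59*k/12 + 31/12.
d = 3 from the (0,0,3) case.
Solving with deg f ≤ 3: f(k) = -(k + 1)*(3*k**2 + k + 1)/12.
R(k) = B(k−1)·f(k)/C(k) = -(k + 1)*(3*k**2 + k + 1)/(12*k**3 + 43*k**2 + 59*k + 31); s_k = R·t_k = (-3)**k*(-3*k**3 - 4*k**2 - 2*k - 1).
Check: Δs_k = (-3)**k*(12*k**3 + 43*k**2 + 59*k + 31). ✓
s_(n+1) = 3*(-3)**n*(3*n**3 + 13*n**2 + 19*n + 10) and s_(2) = -405, so S(n) = 9*(-3)**n*n**3 + 39*(-3)**n*n**2 + 57*(-3)**n*n + 30*(-3)**n + 405.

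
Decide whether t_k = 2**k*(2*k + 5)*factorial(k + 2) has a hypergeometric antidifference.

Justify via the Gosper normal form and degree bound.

Ratio r(k) = 2*(k + 3)*(2*k + 7)/(2*k + 5).
Gosper form: A/B · C(k+1)/C(k) with A=2*k + 6, B=1, C=k + 5/2.
f must satisfy (2*k + 6)·f(k+1) − (1)·f(k) = k + 5/2.
deg f ≤ 0 (via 1,0,1).
Coefficient equations give f(k) = 1/2.
Then R = B(k−1)f/C = 1/(2*k + 5), so s_k = R(k)·t_k = 2**k*factorial(k + 2).
s_(k+1) − s_k = 2**k*(2*k + 5)*factorial(k + 2) = t_k.

Yes. s_k = 2**k*factorial(k + 2).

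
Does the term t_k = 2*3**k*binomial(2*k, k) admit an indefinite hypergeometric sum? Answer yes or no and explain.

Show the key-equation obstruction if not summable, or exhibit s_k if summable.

No — key equation has no polynomial f.

Ratio r(k) = 6*(2*k + 1)/(k + 1).
Take A(k)=12*k + 6, B(k)=k + 1, C(k)=1.
Key eq: (12*k + 6)·f(k+1) = (k)·f(k) + (1).
d = -1 from the (1,1,0) case.
Negative degree bound (-1): no f exists, t_k not Gosper-summable.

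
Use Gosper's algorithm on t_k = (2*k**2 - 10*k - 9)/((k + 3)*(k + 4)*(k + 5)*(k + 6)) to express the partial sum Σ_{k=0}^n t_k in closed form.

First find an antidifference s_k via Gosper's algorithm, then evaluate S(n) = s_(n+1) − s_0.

S(n) = (n**3 - 105*n**2 - 286*n - 180)/(60*(n**3 + 15*n**2 + 74*n + 120))

Ratio r(k) = (2*k**3 - 35*k - 51)/(2*k**3 + 4*k**2 - 79*k - 63).
So A=k + 3 and B=k + 7, with C=k**2 - 5*k - 9/2.
Set up (k + 3)·f(k+1) − (k + 6)·f(k) − (k**2 - 5*k - 9/2) = 0.
From deg A=1, deg B=1, deg C=2: d=3.
Coefficient equations give f(k) = k*(k**2 - 108*k - 73)/120.
R(k) = B(k−1)·f(k)/C(k) = k*(k + 6)*(k**2 - 108*k - 73)/(60*(2*k**2 - 10*k - 9)); s_k = R·t_k = k*(k**2 - 108*k - 73)/(60*(k + 3)*(k + 4)*(k + 5)).
Δs = (2*k**2 - 10*k - 9)/(k**4 + 18*k**3 + 119*k**2 + 342*k + 360), as required.
Σ_(k=0)^n t_k = s_(n+1) − s_(0) = ((n**3 - 105*n**2 - 286*n - 180)/(60*(n**3 + 15*n**2 + 74*n + 120))) − (0), i.e. (n**3 - 105*n**2 - 286*n - 180)/(60*(n**3 + 15*n**2 + 74*n + 120)).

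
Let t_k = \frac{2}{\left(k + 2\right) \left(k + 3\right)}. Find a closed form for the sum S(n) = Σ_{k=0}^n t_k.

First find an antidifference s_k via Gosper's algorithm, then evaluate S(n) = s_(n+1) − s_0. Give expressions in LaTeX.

The ratio is (k + 2)/(k + 4).
So A=k + 2 and B=k + 4, with C=1.
Key eq: (k + 2)·f(k+1) = (k + 3)·f(k) + (1).
Bound: deg f ≤ 1.
Solve for f: f(k) = k/2 (degree 1 ≤ 1).
So s_k = (B(k−1)f/C)·t_k = (k*(k + 3)/2)·t_k = k/(k + 2).
s_(k+1) − s_k = 2/(k**2 + 5*k + 6) = t_k.
Evaluate: s_(n+1) = (n + 1)/(n + 3); subtract s_(0) = 0 ⇒ S(n) = (n + 1)/(n + 3).

S(n) = \frac{n + 1}{n + 3}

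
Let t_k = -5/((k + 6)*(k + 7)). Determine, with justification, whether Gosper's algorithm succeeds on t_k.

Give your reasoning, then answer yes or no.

Yes. s_k = -5*k/(6*k + 36).

r(k) = (k + 6)/(k + 8) after simplifying.
Normal form (A,B,C) = (k + 6, k + 8, 1).
Key eq: (k + 6)·f(k+1) = (k + 7)·f(k) + (1).
Degrees (1,1,0) ⇒ d ≤ 1.
Match coefficients ⇒ f(k) = k/6.
Certificate R = B(k−1)f/C = k*(k + 7)/6 gives s_k = -5*k/(6*k + 36).
Δs = -5/(k**2 + 13*k + 42), as required.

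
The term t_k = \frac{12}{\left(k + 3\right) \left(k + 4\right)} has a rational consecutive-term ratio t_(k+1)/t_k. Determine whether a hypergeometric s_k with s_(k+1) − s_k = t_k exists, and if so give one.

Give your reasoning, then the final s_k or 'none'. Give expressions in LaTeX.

s_k = \frac{4 k}{k + 3}

Compute t_(k+1)/t_k: get (k + 3)/(k + 5).
Normal form (A,B,C) = (k + 3, k + 5, 1).
f must satisfy (k + 3)·f(k+1) − (k + 4)·f(k) = 1.
deg f ≤ 1 (via 1,1,0).
A polynomial solution: f(k) = k/3.
Get s_k = R·t_k = 4*k/(k + 3) with R(k) = B(k−1)f(k)/C(k) = k*(k + 4)/3.
Δs = 12/(k**2 + 7*k + 12), as required.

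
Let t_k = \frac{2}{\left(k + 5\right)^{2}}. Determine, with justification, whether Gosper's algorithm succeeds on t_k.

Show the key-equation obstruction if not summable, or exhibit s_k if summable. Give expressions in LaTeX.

No. Not Gosper-summable.

Compute t_(k+1)/t_k: get (k + 5)**2/(k + 6)**2.
Gosper form: A/B · C(k+1)/C(k) with A=k**2 + 10*k + 25, B=k**2 + 12*k + 36, C=1.
Solve (k**2 + 10*k + 25)·f(k+1) − (k**2 + 10*k + 25)·f(k) = 1.
Degrees (2,2,0) ⇒ d ≤ 0.
Write f(k) = c0. Then LHS − RHS = -1, requiring -1 = 0: contradictory. No certificate.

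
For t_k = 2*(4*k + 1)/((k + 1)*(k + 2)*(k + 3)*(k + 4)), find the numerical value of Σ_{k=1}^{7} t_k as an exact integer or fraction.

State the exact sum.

Σ = 427/1980

Compute t_(k+1)/t_k: get (k + 1)*(4*k + 5)/((k + 5)*(4*k + 1)).
Gosper form: A/B · C(k+1)/C(k) with A=k + 1, B=k + 5, C=k + 1/4.
f must satisfy (k + 1)·f(k+1) − (k + 4)·f(k) = k + 1/4.
deg f ≤ 3 (via 1,1,1).
Solve for f: f(k) = k*(k**2 + 6*k - 1)/24 (degree 3 ≤ 3).
R(k) = B(k−1)·f(k)/C(k) = k*(k + 4)*(k**2 + 6*k - 1)/(6*(4*k + 1)); s_k = R·t_k = k*(k**2 + 6*k - 1)/(3*(k + 1)*(k + 2)*(k + 3)).
Verify: 2*(4*k + 1)/(k**4 + 10*k**3 + 35*k**2 + 50*k + 24) matches t_k.
Sum = s_(8) − s_(1); s_(8) = 148/495, s_(1) = 1/12 ⇒ 427/1980.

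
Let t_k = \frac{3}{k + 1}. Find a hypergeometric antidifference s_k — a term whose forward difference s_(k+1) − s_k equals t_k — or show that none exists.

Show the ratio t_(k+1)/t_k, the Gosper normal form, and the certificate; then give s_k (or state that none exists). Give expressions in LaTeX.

r(k) = (k + 1)/(k + 2) after simplifying.
So A=k + 1 and B=k + 2, with C=1.
Set up (k + 1)·f(k+1) − (k + 1)·f(k) − (1) = 0.
Degrees (1,1,0) ⇒ d ≤ 0.
Write f(k) = c0. Then LHS − RHS = -1, requiring -1 = 0: contradictory. No certificate.

none — t_k is not Gosper-summable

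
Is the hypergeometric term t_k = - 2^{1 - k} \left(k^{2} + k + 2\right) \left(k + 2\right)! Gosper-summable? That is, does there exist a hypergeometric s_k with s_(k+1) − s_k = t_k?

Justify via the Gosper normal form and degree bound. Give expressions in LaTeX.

Yes. s_k = - 2^{2 - k} \left(k - 1\right) \left(k + 2\right)!.

Ratio r(k) = (k + 3)*(k + (k + 1)**2 + 3)/(2*(k**2 + k + 2)).
So A=k/2 + 3/2 and B=1, with C=k**2 + k + 2.
Solve (k/2 + 3/2)·f(k+1) − (1)·f(k) = k**2 + k + 2.
Bound: deg f ≤ 1.
Match coefficients ⇒ f(k) = 2*(k - 1).
Get s_k = R·t_k = -2**(2 - k)*(k - 1)*factorial(k + 2) with R(k) = B(k−1)f(k)/C(k) = 2*(k - 1)/(k**2 + k + 2).
Verify: -2**(1 - k)*(k**2 + k + 2)*factorial(k + 2) matches t_k.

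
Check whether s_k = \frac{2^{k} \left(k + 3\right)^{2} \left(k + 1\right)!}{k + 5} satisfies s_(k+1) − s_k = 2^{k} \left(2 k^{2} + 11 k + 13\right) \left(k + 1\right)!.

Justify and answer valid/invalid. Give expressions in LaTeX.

s_(k+1) = 2**(k + 1)*(k + 4)**2*factorial(k + 2)/(k + 6)
s_(k+1) − s_k = 2**k*(2*k**4 + 29*k**3 + 152*k**2 + 339*k + 266)*factorial(k + 1)/((k + 5)*(k + 6))
(s_(k+1) − s_k) − t_k = -2**(k + 1)*(2*k**3 + 21*k**2 + 67*k + 62)*factorial(k + 1)/((k + 5)*(k + 6))

Invalid: residual - \frac{2^{k + 1} \left(2 k^{3} + 21 k^{2} + 67 k + 62\right) \left(k + 1\right)!}{\left(k + 5\right) \left(k + 6\right)} ≠ 0.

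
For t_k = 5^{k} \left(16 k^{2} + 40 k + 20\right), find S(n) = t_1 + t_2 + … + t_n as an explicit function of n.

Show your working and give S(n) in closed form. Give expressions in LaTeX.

S(n) = 20 \cdot 5^{n} n^{2} + 40 \cdot 5^{n} n + 20 \cdot 5^{n} - 20

The ratio is 5*(4*k**2 + 18*k + 19)/(4*k**2 + 10*k + 5).
Take A(k)=5, B(k)=1, C(k)=k**2 + 5*k/2 + 5/4.
Key eq: (5)·f(k+1) = (1)·f(k) + (k**2 + 5*k/2 + 5/4).
Bound: deg f ≤ 2.
Solving with deg f ≤ 2: f(k) = k**2/4.
Certificate R = B(k−1)f/C = k**2/(4*k**2 + 10*k + 5) gives s_k = 4*5**k*k**2.
s_(k+1) − s_k = 4*5**k*(-k**2 + 5*(k + 1)**2) = t_k.
Σ_(k=1)^n t_k = s_(n+1) − s_(1) = (20*5**n*(n**2 + 2*n + 1)) − (20), i.e. 20*5**n*n**2 + 40*5**n*n + 20*5**n - 20.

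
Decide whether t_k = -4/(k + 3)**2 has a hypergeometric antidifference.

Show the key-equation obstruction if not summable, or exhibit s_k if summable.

No — the linear system for f has no solution.

Step 1: r(k) = (k + 3)**2/(k + 4)**2.
Take A(k)=k**2 + 6*k + 9, B(k)=k**2 + 8*k + 16, C(k)=1.
Set up (k**2 + 6*k + 9)·f(k+1) − (k**2 + 6*k + 9)·f(k) − (1) = 0.
From deg A=2, deg B=2, deg C=0: d=0.
Put f(k) = c0: A·f(k+1) − B(k−1)·f(k) − C = -1; need -1 = 0 — inconsistent ⇒ no f, not summable.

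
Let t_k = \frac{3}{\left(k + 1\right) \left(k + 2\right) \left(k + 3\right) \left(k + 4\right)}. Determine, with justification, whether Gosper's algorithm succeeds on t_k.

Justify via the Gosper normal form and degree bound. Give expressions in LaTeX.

Yes. s_k = \frac{k \left(k^{2} + 6 k + 11\right)}{6 \left(k + 1\right) \left(k + 2\right) \left(k + 3\right)}.

Ratio r(k) = (k + 1)/(k + 5).
Normal form (A,B,C) = (k + 1, k + 5, 1).
Solve (k + 1)·f(k+1) − (k + 4)·f(k) = 1.
deg f ≤ 3 (via 1,1,0).
Coefficient equations give f(k) = k*(k**2 + 6*k + 11)/18.
Certificate R = B(k−1)f/C = k*(k + 4)*(k**2 + 6*k + 11)/18 gives s_k = k*(k**2 + 6*k + 11)/(6*(k + 1)*(k + 2)*(k + 3)).
Verify: 3/(k**4 + 10*k**3 + 35*k**2 + 50*k + 24) matches t_k.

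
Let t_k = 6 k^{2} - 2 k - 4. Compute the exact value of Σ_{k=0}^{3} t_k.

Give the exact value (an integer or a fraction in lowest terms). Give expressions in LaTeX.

t_(k+1)/t_k = k*(3*k + 5)/(3*k**2 - k - 2).
Take A(k)=1, B(k)=1, C(k)=k**2 - k/3 - 2/3.
Set up (1)·f(k+1) − (1)·f(k) − (k**2 - k/3 - 2/3) = 0.
deg f ≤ 3 (via 0,0,2).
A polynomial solution: f(k) = k*(k**2 - 2*k - 1)/3.
Get s_k = R·t_k = 2*k*(k**2 - 2*k - 1) with R(k) = B(k−1)f(k)/C(k) = k*(k**2 - 2*k - 1)/((k - 1)*(3*k + 2)).
s_(k+1) − s_k = 6*k**2 - 2*k - 4 = t_k.
Sum = s_(4) − s_(0); s_(4) = 56, s_(0) = 0 ⇒ 56.

Σ = 56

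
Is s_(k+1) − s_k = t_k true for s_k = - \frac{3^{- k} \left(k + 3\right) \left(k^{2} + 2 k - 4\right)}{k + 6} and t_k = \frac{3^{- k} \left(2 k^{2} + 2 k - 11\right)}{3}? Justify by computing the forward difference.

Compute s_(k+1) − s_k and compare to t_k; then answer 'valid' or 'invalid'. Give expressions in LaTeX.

s_(k+1) = (-k**3 - 8*k**2 - 15*k + 4)/(3*3**k*(k + 7))
s_(k+1) − s_k = 2*(k**4 + 11*k**3 + 24*k**2 - 40*k - 114)/(3*3**k*(k**2 + 13*k + 42))
(s_(k+1) − s_k) − t_k = (-2*k**3 - 17*k**2 - 7*k + 78)/(3**k*(k**2 + 13*k + 42))

Invalid: residual \frac{3^{- k} \left(- 2 k^{3} - 17 k^{2} - 7 k + 78\right)}{k^{2} + 13 k + 42} ≠ 0.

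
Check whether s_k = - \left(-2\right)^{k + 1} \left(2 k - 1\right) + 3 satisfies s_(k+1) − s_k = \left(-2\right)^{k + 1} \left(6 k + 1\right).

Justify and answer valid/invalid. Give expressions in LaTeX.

Valid — Δs_k = t_k.

s_(k+1) = -4*(-2)**k*(2*k + 1) + 3
s_(k+1) − s_k = (-2)**(k + 1)*(6*k + 1)
(s_(k+1) − s_k) − t_k = 0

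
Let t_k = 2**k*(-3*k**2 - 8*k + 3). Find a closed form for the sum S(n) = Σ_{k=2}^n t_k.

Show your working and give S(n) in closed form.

S(n) = -6*2**n*n**2 - 4*2**n*n + 4*2**n + 12

Step 1: r(k) = 2*(3*k**2 + 14*k + 8)/(3*k**2 + 8*k - 3).
Gosper form: A/B · C(k+1)/C(k) with A=2, B=1, C=k**2 + 8*k/3 - 1.
f must satisfy (2)·f(k+1) − (1)·f(k) = k**2 + 8*k/3 - 1.
From deg A=0, deg B=0, deg C=2: d=2.
A polynomial solution: f(k) = (3*k**2 - 4*k - 1)/3.
Certificate R = B(k−1)f/C = (3*k**2 - 4*k - 1)/((k + 3)*(3*k - 1)) gives s_k = 2**k*(-3*k**2 + 4*k + 1).
Δs = 2**k*(-3*k**2 - 8*k + 3), as required.
Evaluate: s_(n+1) = 2**(n + 1)*(-3*n**2 - 2*n + 2); subtract s_(2) = -12 ⇒ S(n) = -6*2**n*n**2 - 4*2**n*n + 4*2**n + 12.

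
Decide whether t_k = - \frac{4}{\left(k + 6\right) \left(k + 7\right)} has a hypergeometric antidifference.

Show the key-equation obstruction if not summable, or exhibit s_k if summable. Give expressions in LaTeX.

t_(k+1)/t_k = (k + 6)/(k + 8).
Take A(k)=k + 6, B(k)=k + 8, C(k)=1.
Solve (k + 6)·f(k+1) − (k + 7)·f(k) = 1.
Degrees (1,1,0) ⇒ d ≤ 1.
A polynomial solution: f(k) = k/6.
R(k) = B(k−1)·f(k)/C(k) = k*(k + 7)/6; s_k = R·t_k = -2*k/(3*k + 18).
Check: Δs_k = -4/(k**2 + 13*k + 42). ✓

Yes. s_k = - \frac{2 k}{3 k + 18}.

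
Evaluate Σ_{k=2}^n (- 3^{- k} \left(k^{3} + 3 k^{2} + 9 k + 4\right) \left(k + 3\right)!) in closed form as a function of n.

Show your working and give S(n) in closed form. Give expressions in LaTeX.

Ratio r(k) = (k**4 + 10*k**3 + 42*k**2 + 89*k + 68)/(3*(k**3 + 3*k**2 + 9*k + 4)).
Factor: A=k/3 + 4/3; B=1; C=k**3 + 3*k**2 + 9*k + 4.
Set up (k/3 + 4/3)·f(k+1) − (1)·f(k) − (k**3 + 3*k**2 + 9*k + 4) = 0.
deg f ≤ 2 (via 1,0,3).
Coefficient equations give f(k) = 3*k**2.
R(k) = B(k−1)·f(k)/C(k) = 3*k**2/(k**3 + 3*k**2 + 9*k + 4); s_k = R·t_k = -3**(1 - k)*k**2*factorial(k + 3).
s_(k+1) − s_k = -(k**3 + 3*k**2 + 9*k + 4)*factorial(k + 3)/3**k = t_k.
Σ_(k=2)^n t_k = s_(n+1) − s_(2) = (-(n + 1)**2*factorial(n + 4)/3**n) − (-160), i.e. 160 - n**2*factorial(n + 4)/3**n - 2*n*factorial(n + 4)/3**n - factorial(n + 4)/3**n.

S(n) = 160 - 3^{- n} n^{2} \left(n + 4\right)! - 2 \cdot 3^{- n} n \left(n + 4\right)! - 3^{- n} \left(n + 4\right)!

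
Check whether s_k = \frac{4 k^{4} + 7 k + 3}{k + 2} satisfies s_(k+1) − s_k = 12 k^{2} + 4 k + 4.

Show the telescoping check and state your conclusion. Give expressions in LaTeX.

Invalid: residual \frac{- 8 k^{3} - 32 k^{2} - 8 k - 5}{k^{2} + 5 k + 6} ≠ 0.

s_(k+1) = (7*k + 4*(k + 1)**4 + 10)/(k + 3)
s_(k+1) − s_k = (12*k**4 + 56*k**3 + 64*k**2 + 36*k + 19)/(k**2 + 5*k + 6)
(s_(k+1) − s_k) − t_k = (-8*k**3 - 32*k**2 - 8*k - 5)/(k**2 + 5*k + 6)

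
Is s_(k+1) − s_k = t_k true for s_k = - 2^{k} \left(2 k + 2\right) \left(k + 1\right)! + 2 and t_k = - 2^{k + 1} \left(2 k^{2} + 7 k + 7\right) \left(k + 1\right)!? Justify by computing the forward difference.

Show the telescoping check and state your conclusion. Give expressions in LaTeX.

s_(k+1) = -2**(k + 1)*(2*k + 4)*factorial(k + 2) + 2
s_(k+1) − s_k = -2**(k + 1)*(2*k**2 + 7*k + 7)*factorial(k + 1)
(s_(k+1) − s_k) − t_k = 0

valid; difference matches t_k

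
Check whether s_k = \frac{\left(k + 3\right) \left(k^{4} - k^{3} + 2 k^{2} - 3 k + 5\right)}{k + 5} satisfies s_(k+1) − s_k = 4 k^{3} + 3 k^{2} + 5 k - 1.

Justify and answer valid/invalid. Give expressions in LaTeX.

s_(k+1) = (k**5 + 7*k**4 + 17*k**3 + 22*k**2 + 12*k + 16)/(k + 6)
s_(k+1) − s_k = (4*k**5 + 41*k**4 + 110*k**3 + 108*k**2 + 85*k - 10)/(k**2 + 11*k + 30)
(s_(k+1) − s_k) − t_k = 2*(-3*k**4 - 24*k**3 - 18*k**2 - 27*k + 10)/(k**2 + 11*k + 30)

Invalid: residual \frac{2 \left(- 3 k^{4} - 24 k^{3} - 18 k^{2} - 27 k + 10\right)}{k^{2} + 11 k + 30} ≠ 0.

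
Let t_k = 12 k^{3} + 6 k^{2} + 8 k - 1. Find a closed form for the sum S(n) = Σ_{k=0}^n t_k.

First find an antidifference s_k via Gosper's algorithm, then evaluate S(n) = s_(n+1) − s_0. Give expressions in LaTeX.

r(k) = (12*k**3 + 42*k**2 + 56*k + 25)/(12*k**3 + 6*k**2 + 8*k - 1) after simplifying.
Factor: A=1; B=1; C=k**3 + k**2/2 + 2*k/3 - 1/12.
Key eq: (1)·f(k+1) = (1)·f(k) + (k**3 + k**2/2 + 2*k/3 - 1/12).
Degrees (0,0,3) ⇒ d ≤ 4.
Coefficient equations give f(k) = k*(3*k**3 - 4*k**2 + 4*k - 4)/12.
So s_k = (B(k−1)f/C)·t_k = (k*(3*k**3 - 4*k**2 + 4*k - 4)/(12*k**3 + 6*k**2 + 8*k - 1))·t_k = k*(3*k**3 - 4*k**2 + 4*k - 4).
Verify: 12*k**3 + 6*k**2 + 8*k - 1 matches t_k.
Σ_(k=0)^n t_k = s_(n+1) − s_(0) = (3*n**4 + 8*n**3 + 10*n**2 + 4*n - 1) − (0), i.e. 3*n**4 + 8*n**3 + 10*n**2 + 4*n - 1.

S(n) = 3 n^{4} + 8 n^{3} + 10 n^{2} + 4 n - 1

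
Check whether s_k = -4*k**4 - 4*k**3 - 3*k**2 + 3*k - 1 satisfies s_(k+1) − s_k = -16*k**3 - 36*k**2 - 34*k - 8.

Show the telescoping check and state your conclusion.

s_(k+1) = -4*k**4 - 20*k**3 - 39*k**2 - 31*k - 9
s_(k+1) − s_k = -16*k**3 - 36*k**2 - 34*k - 8
(s_(k+1) − s_k) − t_k = 0

Valid: the claim telescopes to t_k.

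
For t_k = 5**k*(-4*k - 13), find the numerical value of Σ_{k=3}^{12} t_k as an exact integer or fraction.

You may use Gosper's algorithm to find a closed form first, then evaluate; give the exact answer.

Ratio r(k) = 5*(4*k + 17)/(4*k + 13).
Take A(k)=5, B(k)=1, C(k)=k + 13/4.
Solve (5)·f(k+1) − (1)·f(k) = k + 13/4.
Degrees (0,0,1) ⇒ d ≤ 1.
Solve for f: f(k) = (k + 2)/4 (degree 1 ≤ 1).
So s_k = (B(k−1)f/C)·t_k = ((k + 2)/(4*k + 13))·t_k = 5**k*(-k - 2).
Δs = 5**k*(-4*k - 13), as required.
Σ_(k=3)^(12) t_k = s_(13) − s_(3) = -18310546875 − (-625) = -18310546250.

Σ = -18310546250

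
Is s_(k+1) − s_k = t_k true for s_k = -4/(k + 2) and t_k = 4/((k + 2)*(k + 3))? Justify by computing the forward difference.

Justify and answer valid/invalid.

valid; difference matches t_k

s_(k+1) = -4/(k + 3)
s_(k+1) − s_k = 4/((k + 2)*(k + 3))
(s_(k+1) − s_k) − t_k = 0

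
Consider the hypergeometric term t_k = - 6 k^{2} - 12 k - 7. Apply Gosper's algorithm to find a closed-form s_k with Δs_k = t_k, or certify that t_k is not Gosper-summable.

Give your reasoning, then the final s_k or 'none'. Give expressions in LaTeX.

Ratio r(k) = (6*k**2 + 24*k + 25)/(6*k**2 + 12*k + 7).
Gosper form: A/B · C(k+1)/C(k) with A=1, B=1, C=k**2 + 2*k + 7/6.
Key eq: (1)·f(k+1) = (1)·f(k) + (k**2 + 2*k + 7/6).
From deg A=0, deg B=0, deg C=2: d=3.
Solve for f: f(k) = k*(2*k**2 + 3*k + 2)/6 (degree 3 ≤ 3).
Then R = B(k−1)f/C = k*(2*k**2 + 3*k + 2)/(6*k**2 + 12*k + 7), so s_k = R(k)·t_k = k*(-2*k**2 - 3*k - 2).
Verify: -6*k**2 - 12*k - 7 matches t_k.

s_k = k \left(- 2 k^{2} - 3 k - 2\right)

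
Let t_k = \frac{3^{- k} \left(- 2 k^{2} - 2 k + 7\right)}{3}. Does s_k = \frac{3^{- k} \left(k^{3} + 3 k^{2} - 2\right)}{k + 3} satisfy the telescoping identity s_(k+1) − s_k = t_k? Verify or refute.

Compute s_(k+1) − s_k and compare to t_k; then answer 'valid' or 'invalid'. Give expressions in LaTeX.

s_(k+1) = ((k + 1)**3 + 3*(k + 1)**2 - 2)/(3*3**k*(k + 4))
s_(k+1) − s_k = (-2*k**4 - 12*k**3 - 9*k**2 + 35*k + 30)/(3*3**k*(k**2 + 7*k + 12))
(s_(k+1) − s_k) − t_k = 2*(2*k**3 + 11*k**2 + 5*k - 27)/(3*3**k*(k**2 + 7*k + 12))

Invalid: residual \frac{2 \cdot 3^{- k} \left(2 k^{3} + 11 k^{2} + 5 k - 27\right)}{3 \left(k^{2} + 7 k + 12\right)} ≠ 0.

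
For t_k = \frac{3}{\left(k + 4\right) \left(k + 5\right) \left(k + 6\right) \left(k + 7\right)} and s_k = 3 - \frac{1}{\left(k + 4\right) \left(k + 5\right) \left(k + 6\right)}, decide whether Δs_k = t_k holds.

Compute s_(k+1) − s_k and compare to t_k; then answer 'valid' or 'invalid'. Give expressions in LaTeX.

s_(k+1) = 3 - 1/((k + 5)*(k + 6)*(k + 7))
s_(k+1) − s_k = 3/((k + 4)*(k + 5)*(k + 6)*(k + 7))
(s_(k+1) − s_k) − t_k = 0

valid; difference matches t_k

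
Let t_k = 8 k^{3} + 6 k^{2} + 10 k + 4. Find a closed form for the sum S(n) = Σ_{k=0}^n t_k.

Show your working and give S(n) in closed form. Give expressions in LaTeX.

S(n) = 2 n^{4} + 6 n^{3} + 10 n^{2} + 10 n + 4

t_(k+1)/t_k = (4*k**3 + 15*k**2 + 23*k + 14)/(4*k**3 + 3*k**2 + 5*k + 2).
So A=1 and B=1, with C=k**3 + 3*k**2/4 + 5*k/4 + 1/2.
Key eq: (1)·f(k+1) = (1)·f(k) + (k**3 + 3*k**2/4 + 5*k/4 + 1/2).
Degrees (0,0,3) ⇒ d ≤ 4.
Solving with deg f ≤ 4: f(k) = k**2*(k**2 - k + 2)/4.
R(k) = B(k−1)·f(k)/C(k) = k**2*(k**2 - k + 2)/(4*k**3 + 3*k**2 + 5*k + 2); s_k = R·t_k = 2*k**2*(k**2 - k + 2).
s_(k+1) − s_k = 8*k**3 + 6*k**2 + 10*k + 4 = t_k.
Σ_(k=0)^n t_k = s_(n+1) − s_(0) = (2*n**4 + 6*n**3 + 10*n**2 + 10*n + 4) − (0), i.e. 2*n**4 + 6*n**3 + 10*n**2 + 10*n + 4.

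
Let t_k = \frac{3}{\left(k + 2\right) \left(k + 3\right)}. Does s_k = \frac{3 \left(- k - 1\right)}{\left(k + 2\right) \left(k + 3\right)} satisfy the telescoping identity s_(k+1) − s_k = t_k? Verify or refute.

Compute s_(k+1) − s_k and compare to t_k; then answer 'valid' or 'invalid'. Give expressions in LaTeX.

Invalid: residual - \frac{12}{k^{3} + 9 k^{2} + 26 k + 24} ≠ 0.

s_(k+1) = 3*(-k - 2)/((k + 3)*(k + 4))
s_(k+1) − s_k = 3*k/(k**3 + 9*k**2 + 26*k + 24)
(s_(k+1) − s_k) − t_k = -12/(k**3 + 9*k**2 + 26*k + 24)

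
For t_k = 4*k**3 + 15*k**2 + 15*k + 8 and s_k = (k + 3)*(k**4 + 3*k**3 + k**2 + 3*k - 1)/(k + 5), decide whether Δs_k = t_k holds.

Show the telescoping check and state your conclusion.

Invalid: residual 2*(-3*k**4 - 32*k**3 - 89*k**2 - 80*k - 41)/(k**2 + 11*k + 30) ≠ 0.

s_(k+1) = (k**5 + 11*k**4 + 44*k**3 + 82*k**2 + 79*k + 28)/(k + 6)
s_(k+1) − s_k = (4*k**5 + 53*k**4 + 236*k**3 + 445*k**2 + 378*k + 158)/(k**2 + 11*k + 30)
(s_(k+1) − s_k) − t_k = 2*(-3*k**4 - 32*k**3 - 89*k**2 - 80*k - 41)/(k**2 + 11*k + 30)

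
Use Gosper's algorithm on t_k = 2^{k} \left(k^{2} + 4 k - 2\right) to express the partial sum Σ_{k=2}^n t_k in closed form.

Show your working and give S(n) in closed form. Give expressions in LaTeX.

Ratio r(k) = 2*(k**2 + 6*k + 3)/(k**2 + 4*k - 2).
Normal form (A,B,C) = (2, 1, k**2 + 4*k - 2).
Set up (2)·f(k+1) − (1)·f(k) − (k**2 + 4*k - 2) = 0.
d = 2 from the (0,0,2) case.
Match coefficients ⇒ f(k) = (k - 2)*(k + 2).
Certificate R = B(k−1)f/C = (k - 2)*(k + 2)/(k**2 + 4*k - 2) gives s_k = 2**k*(k**2 - 4).
Verify: 2**k*(k**2 + 4*k - 2) matches t_k.
Σ_(k=2)^n t_k = s_(n+1) − s_(2) = (2**(n + 1)*(n**2 + 2*n - 3)) − (0), i.e. 2**(n + 1)*(n**2 + 2*n - 3).

S(n) = 2^{n + 1} \left(n^{2} + 2 n - 3\right)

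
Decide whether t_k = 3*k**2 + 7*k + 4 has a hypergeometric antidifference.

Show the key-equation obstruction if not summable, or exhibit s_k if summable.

The ratio is (3*k**2 + 13*k + 14)/(3*k**2 + 7*k + 4).
A = 1, B = 1, C = k**2 + 7*k/3 + 4/3.
f must satisfy (1)·f(k+1) − (1)·f(k) = k**2 + 7*k/3 + 4/3.
Degrees (0,0,2) ⇒ d ≤ 3.
Solve for f: f(k) = k*(k + 1)**2/3 (degree 3 ≤ 3).
So s_k = (B(k−1)f/C)·t_k = (k*(k + 1)/(3*k + 4))·t_k = k*(k**2 + 2*k + 1).
Check: Δs_k = 3*k**2 + 7*k + 4. ✓

Yes. s_k = k*(k**2 + 2*k + 1).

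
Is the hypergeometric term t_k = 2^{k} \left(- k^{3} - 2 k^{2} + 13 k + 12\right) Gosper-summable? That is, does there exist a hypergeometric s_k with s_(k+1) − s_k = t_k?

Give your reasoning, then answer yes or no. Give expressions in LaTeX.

Yes. s_k = 2^{k} k \left(- k^{2} + 4 k + 3\right).

Ratio r(k) = 2*(k**3 + 5*k**2 - 6*k - 22)/(k**3 + 2*k**2 - 13*k - 12).
Gosper form: A/B · C(k+1)/C(k) with A=2, B=1, C=k**3 + 2*k**2 - 13*k - 12.
Set up (2)·f(k+1) − (1)·f(k) − (k**3 + 2*k**2 - 13*k - 12) = 0.
Degrees (0,0,3) ⇒ d ≤ 3.
Match coefficients ⇒ f(k) = k*(k**2 - 4*k - 3).
Then R = B(k−1)f/C = k*(k**2 - 4*k - 3)/(k**3 + 2*k**2 - 13*k - 12), so s_k = R(k)·t_k = 2**k*k*(-k**2 + 4*k + 3).
Verify: 2**k*(-k**3 - 2*k**2 + 13*k + 12) matches t_k.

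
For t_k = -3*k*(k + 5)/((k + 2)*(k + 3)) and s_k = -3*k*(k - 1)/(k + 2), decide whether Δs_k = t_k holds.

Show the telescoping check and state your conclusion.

s_(k+1) = -3*k*(k + 1)/(k + 3)
s_(k+1) − s_k = 3*k*(-k - 5)/(k**2 + 5*k + 6)
(s_(k+1) − s_k) − t_k = 0

Valid — Δs_k = t_k.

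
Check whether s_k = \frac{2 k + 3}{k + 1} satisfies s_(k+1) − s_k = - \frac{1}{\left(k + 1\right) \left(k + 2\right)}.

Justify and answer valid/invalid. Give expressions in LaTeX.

s_(k+1) = (2*k + 5)/(k + 2)
s_(k+1) − s_k = -1/(k**2 + 3*k + 2)
(s_(k+1) − s_k) − t_k = 0

Valid — Δs_k = t_k.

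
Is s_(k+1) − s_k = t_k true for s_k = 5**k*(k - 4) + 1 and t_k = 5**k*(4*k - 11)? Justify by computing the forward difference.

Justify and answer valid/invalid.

s_(k+1) = 5**(k + 1)*(k - 3) + 1
s_(k+1) − s_k = 5**k*(4*k - 11)
(s_(k+1) − s_k) − t_k = 0

Valid — Δs_k = t_k.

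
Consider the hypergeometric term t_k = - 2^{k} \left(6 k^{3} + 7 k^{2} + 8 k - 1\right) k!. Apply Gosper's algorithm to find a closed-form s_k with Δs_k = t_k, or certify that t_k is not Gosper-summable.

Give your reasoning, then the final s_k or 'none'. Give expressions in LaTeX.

Step 1: r(k) = 2*(6*k**4 + 31*k**3 + 65*k**2 + 60*k + 20)/(6*k**3 + 7*k**2 + 8*k - 1).
Factor: A=2*k + 2; B=1; C=k**3 + 7*k**2/6 + 4*k/3 - 1/6.
Need (2*k + 2)·f(k+1) − (1)·f(k) = k**3 + 7*k**2/6 + 4*k/3 - 1/6.
Bound: deg f ≤ 2.
Solve for f: f(k) = (k - 1)*(3*k - 1)/6 (degree 2 ≤ 2).
Get s_k = R·t_k = -2**k*(k - 1)*(3*k - 1)*factorial(k) with R(k) = B(k−1)f(k)/C(k) = (k - 1)*(3*k - 1)/(6*k**3 + 7*k**2 + 8*k - 1).
Verify: -2**k*(6*k**3 + 7*k**2 + 8*k - 1)*factorial(k) matches t_k.

s_k = - 2^{k} \left(k - 1\right) \left(3 k - 1\right) k!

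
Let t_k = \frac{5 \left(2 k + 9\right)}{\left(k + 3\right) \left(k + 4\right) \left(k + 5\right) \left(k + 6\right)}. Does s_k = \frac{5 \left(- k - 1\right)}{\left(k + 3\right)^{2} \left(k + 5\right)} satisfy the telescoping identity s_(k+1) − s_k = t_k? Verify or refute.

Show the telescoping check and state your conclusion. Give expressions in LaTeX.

Invalid: residual \frac{10 \left(- 3 k^{2} - 25 k - 51\right)}{k^{6} + 25 k^{5} + 257 k^{4} + 1391 k^{3} + 4182 k^{2} + 6624 k + 4320} ≠ 0.

s_(k+1) = 5*(-k - 2)/((k + 4)**2*(k + 6))
s_(k+1) − s_k = 5*(2*k**3 + 17*k**2 + 37*k + 6)/(k**6 + 25*k**5 + 257*k**4 + 1391*k**3 + 4182*k**2 + 6624*k + 4320)
(s_(k+1) − s_k) − t_k = 10*(-3*k**2 - 25*k - 51)/(k**6 + 25*k**5 + 257*k**4 + 1391*k**3 + 4182*k**2 + 6624*k + 4320)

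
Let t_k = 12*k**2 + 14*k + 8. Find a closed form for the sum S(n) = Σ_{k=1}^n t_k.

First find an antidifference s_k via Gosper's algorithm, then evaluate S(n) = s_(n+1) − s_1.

S(n) = n*(4*n**2 + 13*n + 17)

Step 1: r(k) = (6*k**2 + 19*k + 17)/(6*k**2 + 7*k + 4).
Gosper form: A/B · C(k+1)/C(k) with A=1, B=1, C=k**2 + 7*k/6 + 2/3.
Solve (1)·f(k+1) − (1)·f(k) = k**2 + 7*k/6 + 2/3.
From deg A=0, deg B=0, deg C=2: d=3.
Solve for f: f(k) = k*(4*k**2 + k + 3)/12 (degree 3 ≤ 3).
Then R = B(k−1)f/C = k*(4*k**2 + k + 3)/(2*(6*k**2 + 7*k + 4)), so s_k = R(k)·t_k = k*(4*k**2 + k + 3).
Verify: 12*k**2 + 14*k + 8 matches t_k.
s_(n+1) = 4*n**3 + 13*n**2 + 17*n + 8 and s_(1) = 8, so S(n) = n*(4*n**2 + 13*n + 17).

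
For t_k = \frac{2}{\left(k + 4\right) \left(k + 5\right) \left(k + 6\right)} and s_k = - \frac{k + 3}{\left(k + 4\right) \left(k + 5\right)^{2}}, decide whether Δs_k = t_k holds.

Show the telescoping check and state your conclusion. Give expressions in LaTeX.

s_(k+1) = (-k - 4)/((k + 5)*(k + 6)**2)
s_(k+1) − s_k = ((k + 3)*(k + 6)**2 - (k + 4)**2*(k + 5))/((k + 4)*(k + 5)**2*(k + 6)**2)
(s_(k+1) − s_k) − t_k = 2*(-3*k - 16)/(k**5 + 26*k**4 + 269*k**3 + 1384*k**2 + 3540*k + 3600)

Invalid: residual \frac{2 \left(- 3 k - 16\right)}{k^{5} + 26 k^{4} + 269 k^{3} + 1384 k^{2} + 3540 k + 3600} ≠ 0.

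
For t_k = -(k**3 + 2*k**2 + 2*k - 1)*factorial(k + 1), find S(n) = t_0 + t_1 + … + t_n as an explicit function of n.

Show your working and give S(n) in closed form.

S(n) = -n**4*factorial(n) - 4*n**3*factorial(n) - 4*n**2*factorial(n) + n*factorial(n) + 2*factorial(n) - 1

Compute t_(k+1)/t_k: get (k**4 + 7*k**3 + 19*k**2 + 22*k + 8)/(k**3 + 2*k**2 + 2*k - 1).
Normal form (A,B,C) = (k + 2, 1, k**3 + 2*k**2 + 2*k - 1).
Key eq: (k + 2)·f(k+1) = (1)·f(k) + (k**3 + 2*k**2 + 2*k - 1).
deg f ≤ 2 (via 1,0,3).
Match coefficients ⇒ f(k) = k**2 - k - 1.
Then R = B(k−1)f/C = (k**2 - k - 1)/(k**3 + 2*k**2 + 2*k - 1), so s_k = R(k)·t_k = (-k**2 + k + 1)*factorial(k + 1).
Verify: -(k**3 + 2*k**2 + 2*k - 1)*factorial(k + 1) matches t_k.
Telescope: S(n) = s_(n+1) − s_(0) = -(n**2 + n - 1)*factorial(n + 2) − (1) = -n**4*factorial(n) - 4*n**3*factorial(n) - 4*n**2*factorial(n) + n*factorial(n) + 2*factorial(n) - 1.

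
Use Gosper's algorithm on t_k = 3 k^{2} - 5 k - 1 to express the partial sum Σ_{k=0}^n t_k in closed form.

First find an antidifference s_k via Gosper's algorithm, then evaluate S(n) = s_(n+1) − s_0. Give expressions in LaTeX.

Ratio r(k) = (3*k**2 + k - 3)/(3*k**2 - 5*k - 1).
Normal form (A,B,C) = (1, 1, k**2 - 5*k/3 - 1/3).
Need (1)·f(k+1) − (1)·f(k) = k**2 - 5*k/3 - 1/3.
Bound: deg f ≤ 3.
Match coefficients ⇒ f(k) = k*(k**2 - 4*k + 2)/3.
So s_k = (B(k−1)f/C)·t_k = (k*(k**2 - 4*k + 2)/(3*k**2 - 5*k - 1))·t_k = k*(k**2 - 4*k + 2).
Check: Δs_k = 3*k**2 - 5*k - 1. ✓
Σ_(k=0)^n t_k = s_(n+1) − s_(0) = (n**3 - n**2 - 3*n - 1) − (0), i.e. n**3 - n**2 - 3*n - 1.

S(n) = n^{3} - n^{2} - 3 n - 1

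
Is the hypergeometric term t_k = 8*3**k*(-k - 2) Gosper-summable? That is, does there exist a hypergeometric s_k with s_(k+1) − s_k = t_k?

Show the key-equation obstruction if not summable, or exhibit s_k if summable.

Ratio r(k) = 3*(k + 3)/(k + 2).
Gosper form: A/B · C(k+1)/C(k) with A=3, B=1, C=k + 2.
Set up (3)·f(k+1) − (1)·f(k) − (k + 2) = 0.
deg f ≤ 1 (via 0,0,1).
A polynomial solution: f(k) = (2*k + 1)/4.
Then R = B(k−1)f/C = (2*k + 1)/(4*(k + 2)), so s_k = R(k)·t_k = 3**k*(-4*k - 2).
Check: Δs_k = 8*3**k*(-k - 2). ✓

Yes. s_k = 3**k*(-4*k - 2).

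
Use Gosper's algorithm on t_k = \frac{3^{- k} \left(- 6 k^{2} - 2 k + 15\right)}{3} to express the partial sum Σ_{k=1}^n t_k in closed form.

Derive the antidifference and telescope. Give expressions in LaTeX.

t_(k+1)/t_k = (6*k**2 + 14*k - 7)/(3*(6*k**2 + 2*k - 15)).
Factor: A=1/3; B=1; C=k**2 + k/3 - 5/2.
Solve (1/3)·f(k+1) − (1)·f(k) = k**2 + k/3 - 5/2.
deg f ≤ 2 (via 0,0,2).
Coefficient equations give f(k) = -(k + 2)*(3*k - 2)/2.
Certificate R = B(k−1)f/C = -3*(k + 2)*(3*k - 2)/(6*k**2 + 2*k - 15) gives s_k = (3*k**2 + 4*k - 4)/3**k.
Check: Δs_k = (-6*k**2 - 2*k + 15)/(3*3**k). ✓
Σ_(k=1)^n t_k = s_(n+1) − s_(1) = (3**(-n - 1)*(3*n**2 + 10*n + 3)) − (1), i.e. 3**(-n - 1)*(-3**(n + 1) + 3*n**2 + 10*n + 3).

S(n) = 3^{- n - 1} \left(- 3^{n + 1} + 3 n^{2} + 10 n + 3\right)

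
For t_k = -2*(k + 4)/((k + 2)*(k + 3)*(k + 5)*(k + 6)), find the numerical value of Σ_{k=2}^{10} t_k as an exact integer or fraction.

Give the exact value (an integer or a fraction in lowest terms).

Σ = -45/1456

t_(k+1)/t_k = (k + 2)*(k + 5)**2/((k + 4)**2*(k + 7)).
So A=k + 2 and B=k + 7, with C=k**2 + 8*k + 16.
f must satisfy (k + 2)·f(k+1) − (k + 6)·f(k) = k**2 + 8*k + 16.
d = 4 from the (1,1,2) case.
Solving with deg f ≤ 4: f(k) = k*(k + 3)*(k + 4)*(k + 7)/20.
Then R = B(k−1)f/C = k*(k + 3)*(k + 6)*(k + 7)/(20*(k + 4)), so s_k = R(k)·t_k = k*(-k - 7)/(10*(k**2 + 7*k + 10)).
Check: Δs_k = 2*(-k - 4)/(k**4 + 16*k**3 + 91*k**2 + 216*k + 180). ✓
Sum = s_(11) − s_(2); s_(11) = -99/1040, s_(2) = -9/140 ⇒ -45/1456.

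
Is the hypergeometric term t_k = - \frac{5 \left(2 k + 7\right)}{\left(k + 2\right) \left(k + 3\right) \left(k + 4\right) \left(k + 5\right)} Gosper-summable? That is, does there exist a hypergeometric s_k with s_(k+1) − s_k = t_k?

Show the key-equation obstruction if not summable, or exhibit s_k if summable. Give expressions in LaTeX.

The ratio is (k + 2)*(2*k + 9)/((k + 6)*(2*k + 7)).
Factor: A=k + 2; B=k + 6; C=k + 7/2.
Need (k + 2)·f(k+1) − (k + 5)·f(k) = k + 7/2.
Degrees (1,1,1) ⇒ d ≤ 3.
Match coefficients ⇒ f(k) = k*(k + 3)*(k + 6)/16.
R(k) = B(k−1)·f(k)/C(k) = k*(k + 3)*(k + 5)*(k + 6)/(8*(2*k + 7)); s_k = R·t_k = 5*k*(-k - 6)/(8*(k**2 + 6*k + 8)).
s_(k+1) − s_k = 5*(-2*k - 7)/(k**4 + 14*k**3 + 71*k**2 + 154*k + 120) = t_k.

Yes. s_k = \frac{5 k \left(- k - 6\right)}{8 \left(k^{2} + 6 k + 8\right)}.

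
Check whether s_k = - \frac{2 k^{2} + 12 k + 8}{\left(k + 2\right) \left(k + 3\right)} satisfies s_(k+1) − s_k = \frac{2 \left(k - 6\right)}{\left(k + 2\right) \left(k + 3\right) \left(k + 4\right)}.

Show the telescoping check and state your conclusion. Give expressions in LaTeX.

Valid — Δs_k = t_k.

s_(k+1) = 2*(-6*k - (k + 1)**2 - 10)/((k + 3)*(k + 4))
s_(k+1) − s_k = 2*(k - 6)/(k**3 + 9*k**2 + 26*k + 24)
(s_(k+1) − s_k) − t_k = 0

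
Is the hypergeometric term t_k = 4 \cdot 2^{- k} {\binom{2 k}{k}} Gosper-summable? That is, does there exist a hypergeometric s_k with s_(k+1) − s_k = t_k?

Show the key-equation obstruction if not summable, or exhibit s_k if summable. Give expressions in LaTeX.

r(k) = (2*k + 1)/(k + 1) after simplifying.
A = 2*k + 1, B = k + 1, C = 1.
Set up (2*k + 1)·f(k+1) − (k)·f(k) − (1) = 0.
d = -1 from the (1,1,0) case.
d = -1 < 0 ⇒ no nonzero polynomial f; not summable.

No. Not Gosper-summable.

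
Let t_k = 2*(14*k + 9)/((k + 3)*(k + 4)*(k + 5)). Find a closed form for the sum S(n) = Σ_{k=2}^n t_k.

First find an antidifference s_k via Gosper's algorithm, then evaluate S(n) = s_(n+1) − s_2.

The ratio is (k + 3)*(14*k + 23)/((k + 6)*(14*k + 9)).
Factor: A=k + 3; B=k + 6; C=k + 9/14.
f must satisfy (k + 3)·f(k+1) − (k + 5)·f(k) = k + 9/14.
Bound: deg f ≤ 2.
Solving with deg f ≤ 2: f(k) = k*(17*k + 7)/112.
R(k) = B(k−1)·f(k)/C(k) = k*(k + 5)*(17*k + 7)/(8*(14*k + 9)); s_k = R·t_k = k*(17*k + 7)/(4*(k + 3)*(k + 4)).
Verify: 2*(14*k + 9)/(k**3 + 12*k**2 + 47*k + 60) matches t_k.
Evaluate: s_(n+1) = (17*n**2 + 41*n + 24)/(4*(n**2 + 9*n + 20)); subtract s_(2) = 41/60 ⇒ S(n) = (107*n**2 + 123*n - 230)/(30*(n**2 + 9*n + 20)).

S(n) = (107*n**2 + 123*n - 230)/(30*(n**2 + 9*n + 20))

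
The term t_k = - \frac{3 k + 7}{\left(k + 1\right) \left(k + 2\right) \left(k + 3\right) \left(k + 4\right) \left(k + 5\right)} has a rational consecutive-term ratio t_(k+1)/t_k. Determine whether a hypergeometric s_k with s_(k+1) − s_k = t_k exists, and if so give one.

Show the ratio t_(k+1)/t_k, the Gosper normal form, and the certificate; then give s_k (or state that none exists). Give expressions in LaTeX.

s_k = \frac{k \left(- k^{2} - 8 k - 19\right)}{12 \left(k^{3} + 8 k^{2} + 19 k + 12\right)}

Compute t_(k+1)/t_k: get (k + 1)*(3*k + 10)/((k + 6)*(3*k + 7)).
Normal form (A,B,C) = (k + 1, k + 6, k + 7/3).
f must satisfy (k + 1)·f(k+1) − (k + 5)·f(k) = k + 7/3.
From deg A=1, deg B=1, deg C=1: d=4.
Solving with deg f ≤ 4: f(k) = k*(k + 2)*(k**2 + 8*k + 19)/36.
Then R = B(k−1)f/C = k*(k + 2)*(k + 5)*(k**2 + 8*k + 19)/(12*(3*k + 7)), so s_k = R(k)·t_k = k*(-k**2 - 8*k - 19)/(12*(k**3 + 8*k**2 + 19*k + 12)).
Verify: (-3*k - 7)/(k**5 + 15*k**4 + 85*k**3 + 225*k**2 + 274*k + 120) matches t_k.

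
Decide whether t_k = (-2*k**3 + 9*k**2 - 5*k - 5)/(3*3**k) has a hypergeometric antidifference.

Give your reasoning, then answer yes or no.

Yes. s_k = (k**3 - 3*k**2 + k + 2)/3**k.

Step 1: r(k) = (2*k**3 - 3*k**2 - 7*k + 3)/(3*(2*k**3 - 9*k**2 + 5*k + 5)).
Normal form (A,B,C) = (1/3, 1, k**3 - 9*k**2/2 + 5*k/2 + 5/2).
Set up (1/3)·f(k+1) − (1)·f(k) − (k**3 - 9*k**2/2 + 5*k/2 + 5/2) = 0.
Degrees (0,0,3) ⇒ d ≤ 3.
Solving with deg f ≤ 3: f(k) = -3*(k - 2)*(k**2 - k - 1)/2.
So s_k = (B(k−1)f/C)·t_k = (-3*(k - 2)*(k**2 - k - 1)/((2*k + 1)*(k**2 - 5*k + 5)))·t_k = (k**3 - 3*k**2 + k + 2)/3**k.
Δs = (-2*k**3 + 9*k**2 - 5*k - 5)/(3*3**k), as required.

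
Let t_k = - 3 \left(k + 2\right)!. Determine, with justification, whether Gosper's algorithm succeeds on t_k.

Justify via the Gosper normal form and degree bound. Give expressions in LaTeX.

No — negative degree bound, so no certificate f.

r(k) = k + 3 after simplifying.
Factor: A=k + 3; B=1; C=1.
Solve (k + 3)·f(k+1) − (1)·f(k) = 1.
deg f ≤ -1 (via 1,0,0).
d = -1 < 0 ⇒ no nonzero polynomial f; not summable.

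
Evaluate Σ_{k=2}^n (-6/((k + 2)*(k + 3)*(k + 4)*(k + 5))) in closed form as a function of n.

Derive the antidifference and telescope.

S(n) = (-n**3 - 12*n**2 - 47*n + 60)/(60*(n**3 + 12*n**2 + 47*n + 60))

The ratio is (k + 2)/(k + 6).
Gosper form: A/B · C(k+1)/C(k) with A=k + 2, B=k + 6, C=1.
Set up (k + 2)·f(k+1) − (k + 5)·f(k) − (1) = 0.
Degrees (1,1,0) ⇒ d ≤ 3.
Solving with deg f ≤ 3: f(k) = k*(k**2 + 9*k + 26)/72.
R(k) = B(k−1)·f(k)/C(k) = k*(k + 5)*(k**2 + 9*k + 26)/72; s_k = R·t_k = k*(-k**2 - 9*k - 26)/(12*(k + 2)*(k + 3)*(k + 4)).
Δs = -6/(k**4 + 14*k**3 + 71*k**2 + 154*k + 120), as required.
Evaluate: s_(n+1) = (-n**3 - 12*n**2 - 47*n - 36)/(12*(n**3 + 12*n**2 + 47*n + 60)); subtract s_(2) = -1/15 ⇒ S(n) = (-n**3 - 12*n**2 - 47*n + 60)/(60*(n**3 + 12*n**2 + 47*n + 60)).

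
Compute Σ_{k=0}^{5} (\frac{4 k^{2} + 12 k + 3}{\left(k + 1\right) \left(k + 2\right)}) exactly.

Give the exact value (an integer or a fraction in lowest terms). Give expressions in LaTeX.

Σ = 138/7

t_(k+1)/t_k = (k + 1)*(12*k + 4*(k + 1)**2 + 15)/((k + 3)*(4*k**2 + 12*k + 3)).
Normal form (A,B,C) = (k + 1, k + 3, k**2 + 3*k + 3/4).
Key eq: (k + 1)·f(k+1) = (k + 2)·f(k) + (k**2 + 3*k + 3/4).
deg f ≤ 2 (via 1,1,2).
Solve for f: f(k) = k*(4*k - 1)/4 (degree 2 ≤ 2).
Certificate R = B(k−1)f/C = k*(k + 2)*(4*k - 1)/(4*k**2 + 12*k + 3) gives s_k = k*(4*k - 1)/(k + 1).
Check: Δs_k = (4*k**2 + 12*k + 3)/(k**2 + 3*k + 2). ✓
Σ_(k=0)^(5) t_k = s_(6) − s_(0) = 138/7 − (0) = 138/7.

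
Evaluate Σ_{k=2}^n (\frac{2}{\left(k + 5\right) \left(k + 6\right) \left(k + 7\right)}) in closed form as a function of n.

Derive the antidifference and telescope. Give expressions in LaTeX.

r(k) = (k + 5)/(k + 8) after simplifying.
Factor: A=k + 5; B=k + 8; C=1.
Set up (k + 5)·f(k+1) − (k + 7)·f(k) − (1) = 0.
d = 2 from the (1,1,0) case.
Match coefficients ⇒ f(k) = k*(k + 11)/60.
Certificate R = B(k−1)f/C = k*(k + 7)*(k + 11)/60 gives s_k = k*(k + 11)/(30*(k + 5)*(k + 6)).
Verify: 2/(k**3 + 18*k**2 + 107*k + 210) matches t_k.
s_(n+1) = (n**2 + 13*n + 12)/(30*(n**2 + 13*n + 42)) and s_(2) = 13/840, so S(n) = (n**2 + 13*n - 14)/(56*(n**2 + 13*n + 42)).

S(n) = \frac{n^{2} + 13 n - 14}{56 \left(n^{2} + 13 n + 42\right)}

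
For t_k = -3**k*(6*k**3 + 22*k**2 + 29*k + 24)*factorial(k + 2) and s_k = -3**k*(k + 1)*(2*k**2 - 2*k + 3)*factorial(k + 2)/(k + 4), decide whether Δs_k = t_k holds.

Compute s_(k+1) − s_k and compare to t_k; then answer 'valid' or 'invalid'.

s_(k+1) = -3**(k + 1)*(k + 2)*(2*k**2 + 2*k + 3)*factorial(k + 3)/(k + 5)
s_(k+1) − s_k = -3**k*(6*k**5 + 58*k**4 + 209*k**3 + 380*k**2 + 370*k + 201)*factorial(k + 2)/((k + 4)*(k + 5))
(s_(k+1) − s_k) − t_k = 3**(k + 1)*(6*k**4 + 46*k**3 + 115*k**2 + 142*k + 93)*factorial(k + 2)/((k + 4)*(k + 5))

Invalid: residual 3**(k + 1)*(6*k**4 + 46*k**3 + 115*k**2 + 142*k + 93)*factorial(k + 2)/((k + 4)*(k + 5)) ≠ 0.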